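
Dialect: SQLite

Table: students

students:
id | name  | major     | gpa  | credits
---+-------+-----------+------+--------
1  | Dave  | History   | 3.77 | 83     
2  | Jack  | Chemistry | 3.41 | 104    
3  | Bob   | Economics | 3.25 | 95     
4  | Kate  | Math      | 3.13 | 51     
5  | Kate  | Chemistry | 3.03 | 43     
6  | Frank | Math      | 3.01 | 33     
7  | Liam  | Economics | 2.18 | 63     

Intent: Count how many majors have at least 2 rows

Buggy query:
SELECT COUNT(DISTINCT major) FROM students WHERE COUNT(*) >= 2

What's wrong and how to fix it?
Bug: WHERE filters individual rows, not groups, so a group-level COUNT is invalid there

Fix: Use a subquery that GROUPs and filters with HAVING, then count its rows

Corrected query:
SELECT COUNT(*) FROM (SELECT major FROM students GROUP BY major HAVING COUNT(*) >= 2)

Result:
COUNT(*)
--------
3       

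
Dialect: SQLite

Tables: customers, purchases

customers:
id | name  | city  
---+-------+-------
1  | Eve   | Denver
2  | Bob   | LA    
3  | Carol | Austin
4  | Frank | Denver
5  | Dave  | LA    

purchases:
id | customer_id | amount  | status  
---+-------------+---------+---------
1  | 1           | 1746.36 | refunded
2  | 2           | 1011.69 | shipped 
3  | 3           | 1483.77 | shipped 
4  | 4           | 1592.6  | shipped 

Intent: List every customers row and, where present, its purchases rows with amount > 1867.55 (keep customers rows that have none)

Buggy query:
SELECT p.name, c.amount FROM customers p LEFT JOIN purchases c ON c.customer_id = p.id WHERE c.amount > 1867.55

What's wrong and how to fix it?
Bug: A WHERE condition on the right-hand table after LEFT JOIN drops unmatched parents

Fix: Put 'c.amount > 1867.55' in the JOIN's ON clause instead of WHERE

Corrected query:
SELECT p.name, c.amount FROM customers p LEFT JOIN purchases c ON c.customer_id = p.id AND c.amount > 1867.55

Result:
name  | amount
------+-------
Eve   | NULL  
Bob   | NULL  
Carol | NULL  
Frank | NULL  
Dave  | NULL  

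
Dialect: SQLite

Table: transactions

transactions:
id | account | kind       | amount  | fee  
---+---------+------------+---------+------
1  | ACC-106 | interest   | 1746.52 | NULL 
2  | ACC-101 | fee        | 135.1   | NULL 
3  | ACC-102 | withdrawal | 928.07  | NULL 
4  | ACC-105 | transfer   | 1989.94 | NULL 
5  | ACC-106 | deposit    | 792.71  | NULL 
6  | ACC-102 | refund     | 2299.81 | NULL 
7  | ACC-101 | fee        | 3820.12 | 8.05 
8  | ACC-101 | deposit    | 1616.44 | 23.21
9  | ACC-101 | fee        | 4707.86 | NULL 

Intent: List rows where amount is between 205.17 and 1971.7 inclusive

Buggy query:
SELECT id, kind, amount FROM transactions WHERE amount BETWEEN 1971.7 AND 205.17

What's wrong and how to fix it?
Bug: BETWEEN expects the lower bound first; with 1971.7 AND 205.17 the range is empty

Fix: Write BETWEEN 205.17 AND 1971.7

Corrected query:
SELECT id, kind, amount FROM transactions WHERE amount BETWEEN 205.17 AND 1971.7

Result:
id | kind       | amount 
---+------------+--------
1  | interest   | 1746.52
3  | withdrawal | 928.07 
5  | deposit    | 792.71 
8  | deposit    | 1616.44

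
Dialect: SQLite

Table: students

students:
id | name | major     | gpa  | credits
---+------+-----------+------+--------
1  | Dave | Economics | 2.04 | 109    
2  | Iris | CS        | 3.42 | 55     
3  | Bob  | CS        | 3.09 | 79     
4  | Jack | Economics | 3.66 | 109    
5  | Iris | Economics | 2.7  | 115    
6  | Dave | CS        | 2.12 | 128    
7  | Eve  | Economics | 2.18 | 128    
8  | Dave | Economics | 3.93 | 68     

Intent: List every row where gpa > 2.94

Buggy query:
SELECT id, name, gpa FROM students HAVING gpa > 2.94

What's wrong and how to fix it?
Bug: This is a non-aggregate query (no GROUP BY, no aggregates), so in SQLite the HAVING clause is invalid here; a row-level condition belongs in WHERE

Fix: Replace HAVING with WHERE since the condition applies to individual rows

Corrected query:
SELECT id, name, gpa FROM students WHERE gpa > 2.94

Result:
id | name | gpa 
---+------+-----
2  | Iris | 3.42
3  | Bob  | 3.09
4  | Jack | 3.66
8  | Dave | 3.93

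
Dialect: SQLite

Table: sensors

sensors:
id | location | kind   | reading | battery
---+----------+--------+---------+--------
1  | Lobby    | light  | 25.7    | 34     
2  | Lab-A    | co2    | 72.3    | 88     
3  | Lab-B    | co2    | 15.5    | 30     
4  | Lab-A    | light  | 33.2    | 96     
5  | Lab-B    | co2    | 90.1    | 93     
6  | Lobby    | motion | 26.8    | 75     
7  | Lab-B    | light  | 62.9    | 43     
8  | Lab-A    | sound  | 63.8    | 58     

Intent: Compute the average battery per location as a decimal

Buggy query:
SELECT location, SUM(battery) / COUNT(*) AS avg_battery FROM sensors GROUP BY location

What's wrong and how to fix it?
Bug: SUM(battery) and COUNT(*) are both integers; the division truncates the fractional part

Fix: Cast one side to REAL so the division keeps the fractional part

Corrected query:
SELECT location, SUM(battery) * 1.0 / COUNT(*) AS avg_battery FROM sensors GROUP BY location

Result:
location | avg_battery
---------+------------
Lab-A    | 80.666667  
Lab-B    | 55.333333  
Lobby    | 54.5       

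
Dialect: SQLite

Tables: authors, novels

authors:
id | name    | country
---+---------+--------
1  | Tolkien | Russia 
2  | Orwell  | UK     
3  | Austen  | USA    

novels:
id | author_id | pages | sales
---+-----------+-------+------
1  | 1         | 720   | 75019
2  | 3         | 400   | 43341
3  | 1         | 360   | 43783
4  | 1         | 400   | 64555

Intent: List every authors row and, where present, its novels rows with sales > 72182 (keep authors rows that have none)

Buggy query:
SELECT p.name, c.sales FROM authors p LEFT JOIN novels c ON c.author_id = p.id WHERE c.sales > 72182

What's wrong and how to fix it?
Bug: A WHERE condition on the right-hand table after LEFT JOIN drops unmatched parents

Fix: Put 'c.sales > 72182' in the JOIN's ON clause instead of WHERE

Corrected query:
SELECT p.name, c.sales FROM authors p LEFT JOIN novels c ON c.author_id = p.id AND c.sales > 72182

Result:
name    | sales
--------+------
Tolkien | 75019
Orwell  | NULL 
Austen  | NULL 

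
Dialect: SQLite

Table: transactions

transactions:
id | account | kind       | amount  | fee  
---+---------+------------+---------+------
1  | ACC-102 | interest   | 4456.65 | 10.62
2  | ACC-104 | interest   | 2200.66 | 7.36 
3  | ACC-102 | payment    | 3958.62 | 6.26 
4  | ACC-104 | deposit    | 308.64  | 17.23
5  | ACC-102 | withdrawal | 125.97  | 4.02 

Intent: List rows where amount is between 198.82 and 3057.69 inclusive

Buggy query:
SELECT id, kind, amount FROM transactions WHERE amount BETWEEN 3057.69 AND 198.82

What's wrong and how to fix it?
Bug: BETWEEN expects the lower bound first; with 3057.69 AND 198.82 the range is empty

Fix: Write BETWEEN 198.82 AND 3057.69

Corrected query:
SELECT id, kind, amount FROM transactions WHERE amount BETWEEN 198.82 AND 3057.69

Result:
id | kind     | amount 
---+----------+--------
2  | interest | 2200.66
4  | deposit  | 308.64 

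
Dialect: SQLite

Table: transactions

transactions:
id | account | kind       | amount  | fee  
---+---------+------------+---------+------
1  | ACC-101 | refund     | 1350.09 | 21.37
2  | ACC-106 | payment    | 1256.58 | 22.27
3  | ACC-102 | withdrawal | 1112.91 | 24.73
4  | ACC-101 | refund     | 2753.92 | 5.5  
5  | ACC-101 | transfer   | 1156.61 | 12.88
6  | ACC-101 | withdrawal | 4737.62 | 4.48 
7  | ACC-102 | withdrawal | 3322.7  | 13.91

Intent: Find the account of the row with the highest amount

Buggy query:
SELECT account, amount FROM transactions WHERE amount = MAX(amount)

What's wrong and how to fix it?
Bug: WHERE is evaluated per row; an aggregate over the whole table isn't defined there

Fix: Use a subquery: WHERE amount = (SELECT MAX(amount) FROM transactions)

Corrected query:
SELECT account, amount FROM transactions WHERE amount = (SELECT MAX(amount) FROM transactions)

Result:
account | amount 
--------+--------
ACC-101 | 4737.62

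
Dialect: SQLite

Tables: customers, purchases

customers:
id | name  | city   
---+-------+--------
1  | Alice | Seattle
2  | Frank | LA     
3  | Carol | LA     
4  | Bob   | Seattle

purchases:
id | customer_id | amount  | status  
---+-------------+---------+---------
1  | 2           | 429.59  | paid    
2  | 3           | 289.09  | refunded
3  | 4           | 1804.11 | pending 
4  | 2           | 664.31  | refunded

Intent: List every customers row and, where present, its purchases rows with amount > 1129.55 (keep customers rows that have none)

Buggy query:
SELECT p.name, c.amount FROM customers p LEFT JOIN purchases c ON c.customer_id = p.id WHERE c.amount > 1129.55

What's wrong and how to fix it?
Bug: Filtering c.amount in WHERE discards the NULL rows produced by LEFT JOIN, turning it into an inner join

Fix: Put 'c.amount > 1129.55' in the JOIN's ON clause instead of WHERE

Corrected query:
SELECT p.name, c.amount FROM customers p LEFT JOIN purchases c ON c.customer_id = p.id AND c.amount > 1129.55

Result:
name  | amount 
------+--------
Alice | NULL   
Frank | NULL   
Carol | NULL   
Bob   | 1804.11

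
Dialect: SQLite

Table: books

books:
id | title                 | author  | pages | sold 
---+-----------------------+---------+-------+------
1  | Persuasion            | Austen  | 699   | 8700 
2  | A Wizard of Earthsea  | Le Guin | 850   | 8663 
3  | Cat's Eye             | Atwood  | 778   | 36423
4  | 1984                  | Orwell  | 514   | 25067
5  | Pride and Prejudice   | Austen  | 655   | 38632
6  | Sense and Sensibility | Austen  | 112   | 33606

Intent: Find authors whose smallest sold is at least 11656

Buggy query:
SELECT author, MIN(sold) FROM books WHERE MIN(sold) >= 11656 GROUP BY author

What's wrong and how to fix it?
Bug: Aggregates like MIN are computed per group after WHERE runs

Fix: Use HAVING for the per-group MIN condition

Corrected query:
SELECT author, MIN(sold) FROM books GROUP BY author HAVING MIN(sold) >= 11656

Result:
author | MIN(sold)
-------+----------
Atwood | 36423    
Orwell | 25067    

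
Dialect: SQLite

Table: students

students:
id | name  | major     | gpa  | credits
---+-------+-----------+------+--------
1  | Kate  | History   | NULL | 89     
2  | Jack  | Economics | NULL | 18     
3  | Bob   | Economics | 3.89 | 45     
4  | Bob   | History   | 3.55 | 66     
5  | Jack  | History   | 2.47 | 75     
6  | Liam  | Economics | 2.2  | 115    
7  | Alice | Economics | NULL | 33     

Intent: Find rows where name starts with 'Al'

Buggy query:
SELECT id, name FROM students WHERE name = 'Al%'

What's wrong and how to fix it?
Bug: '=' compares the literal string including the % character; pattern matching needs LIKE

Fix: Replace '=' with LIKE so 'Al%' is treated as a pattern

Corrected query:
SELECT id, name FROM students WHERE name LIKE 'Al%'

Result:
id | name 
---+------
7  | Alice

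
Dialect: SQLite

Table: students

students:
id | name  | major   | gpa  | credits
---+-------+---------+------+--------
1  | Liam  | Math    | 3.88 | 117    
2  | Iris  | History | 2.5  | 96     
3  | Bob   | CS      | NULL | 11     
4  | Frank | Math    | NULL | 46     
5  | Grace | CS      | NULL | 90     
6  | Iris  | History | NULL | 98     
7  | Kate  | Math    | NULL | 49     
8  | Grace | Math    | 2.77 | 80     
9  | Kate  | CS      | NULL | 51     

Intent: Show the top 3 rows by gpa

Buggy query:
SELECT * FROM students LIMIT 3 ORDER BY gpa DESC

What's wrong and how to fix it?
Bug: LIMIT must come after ORDER BY

Fix: Swap the clauses: ORDER BY first, then LIMIT

Corrected query:
SELECT * FROM students ORDER BY gpa DESC LIMIT 3

Result:
id | name  | major   | gpa  | credits
---+-------+---------+------+--------
1  | Liam  | Math    | 3.88 | 117    
8  | Grace | Math    | 2.77 | 80     
2  | Iris  | History | 2.5  | 96     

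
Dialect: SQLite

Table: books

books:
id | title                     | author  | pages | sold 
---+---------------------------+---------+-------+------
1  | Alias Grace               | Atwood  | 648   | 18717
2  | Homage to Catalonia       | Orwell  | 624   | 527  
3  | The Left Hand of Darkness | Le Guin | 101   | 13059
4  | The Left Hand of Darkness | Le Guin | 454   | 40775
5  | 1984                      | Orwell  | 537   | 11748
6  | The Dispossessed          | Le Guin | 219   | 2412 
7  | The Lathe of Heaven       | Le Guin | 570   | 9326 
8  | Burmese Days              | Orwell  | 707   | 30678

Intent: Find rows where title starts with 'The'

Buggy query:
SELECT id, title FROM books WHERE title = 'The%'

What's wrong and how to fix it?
Bug: Wildcards only work with LIKE; '=' treats '%' as a literal character

Fix: Use LIKE for wildcard pattern matching

Corrected query:
SELECT id, title FROM books WHERE title LIKE 'The%'

Result:
id | title                    
---+--------------------------
3  | The Left Hand of Darkness
4  | The Left Hand of Darkness
6  | The Dispossessed         
7  | The Lathe of Heaven      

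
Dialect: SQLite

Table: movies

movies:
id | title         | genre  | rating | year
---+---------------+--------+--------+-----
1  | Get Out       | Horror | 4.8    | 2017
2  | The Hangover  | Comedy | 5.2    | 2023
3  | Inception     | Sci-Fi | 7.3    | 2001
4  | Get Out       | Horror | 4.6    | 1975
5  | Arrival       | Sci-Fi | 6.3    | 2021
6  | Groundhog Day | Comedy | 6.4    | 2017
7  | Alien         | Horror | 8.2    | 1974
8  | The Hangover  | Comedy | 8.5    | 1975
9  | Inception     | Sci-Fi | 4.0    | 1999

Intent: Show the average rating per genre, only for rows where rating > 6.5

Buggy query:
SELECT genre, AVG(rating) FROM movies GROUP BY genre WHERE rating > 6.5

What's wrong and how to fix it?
Bug: Row-level WHERE must come before GROUP BY in the clause order

Fix: Move the WHERE clause before GROUP BY

Corrected query:
SELECT genre, AVG(rating) FROM movies WHERE rating > 6.5 GROUP BY genre

Result:
genre  | AVG(rating)
-------+------------
Comedy | 8.5        
Horror | 8.2        
Sci-Fi | 7.3        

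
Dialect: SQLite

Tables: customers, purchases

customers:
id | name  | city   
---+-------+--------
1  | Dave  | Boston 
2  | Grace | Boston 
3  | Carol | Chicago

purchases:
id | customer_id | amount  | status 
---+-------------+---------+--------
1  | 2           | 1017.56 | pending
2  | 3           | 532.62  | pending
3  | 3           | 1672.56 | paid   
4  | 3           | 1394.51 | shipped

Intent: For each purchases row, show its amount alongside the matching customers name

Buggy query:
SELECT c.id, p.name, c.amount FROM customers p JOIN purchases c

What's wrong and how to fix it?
Bug: JOIN with no ON clause produces a cartesian product; every purchases row pairs with every customers row

Fix: Specify the join condition linking the foreign key to the parent id

Corrected query:
SELECT c.id, p.name, c.amount FROM customers p JOIN purchases c ON c.customer_id = p.id

Result:
id | name  | amount 
---+-------+--------
1  | Grace | 1017.56
2  | Carol | 532.62 
3  | Carol | 1672.56
4  | Carol | 1394.51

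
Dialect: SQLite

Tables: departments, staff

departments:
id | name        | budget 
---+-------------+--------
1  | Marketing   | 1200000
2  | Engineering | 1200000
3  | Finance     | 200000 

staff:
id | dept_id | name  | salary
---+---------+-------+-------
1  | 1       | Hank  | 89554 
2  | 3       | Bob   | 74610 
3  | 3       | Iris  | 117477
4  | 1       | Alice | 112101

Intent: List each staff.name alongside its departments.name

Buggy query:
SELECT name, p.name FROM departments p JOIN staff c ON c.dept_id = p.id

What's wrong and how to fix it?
Bug: Both tables have a 'name' column; the unqualified reference is ambiguous

Fix: Qualify the column with its table alias (c.name)

Corrected query:
SELECT c.name, p.name FROM departments p JOIN staff c ON c.dept_id = p.id

Result:
name  | name     
------+----------
Hank  | Marketing
Bob   | Finance  
Iris  | Finance  
Alice | Marketing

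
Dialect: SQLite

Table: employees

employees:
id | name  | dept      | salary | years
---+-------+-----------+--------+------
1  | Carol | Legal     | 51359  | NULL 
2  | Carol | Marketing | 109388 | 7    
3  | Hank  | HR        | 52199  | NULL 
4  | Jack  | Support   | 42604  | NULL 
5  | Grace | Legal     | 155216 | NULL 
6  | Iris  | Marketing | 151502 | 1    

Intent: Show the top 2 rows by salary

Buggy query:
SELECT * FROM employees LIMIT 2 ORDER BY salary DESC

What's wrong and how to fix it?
Bug: ORDER BY cannot follow LIMIT; LIMIT is the final clause

Fix: Swap the clauses: ORDER BY first, then LIMIT

Corrected query:
SELECT * FROM employees ORDER BY salary DESC LIMIT 2

Result:
id | name  | dept      | salary | years
---+-------+-----------+--------+------
5  | Grace | Legal     | 155216 | NULL 
6  | Iris  | Marketing | 151502 | 1    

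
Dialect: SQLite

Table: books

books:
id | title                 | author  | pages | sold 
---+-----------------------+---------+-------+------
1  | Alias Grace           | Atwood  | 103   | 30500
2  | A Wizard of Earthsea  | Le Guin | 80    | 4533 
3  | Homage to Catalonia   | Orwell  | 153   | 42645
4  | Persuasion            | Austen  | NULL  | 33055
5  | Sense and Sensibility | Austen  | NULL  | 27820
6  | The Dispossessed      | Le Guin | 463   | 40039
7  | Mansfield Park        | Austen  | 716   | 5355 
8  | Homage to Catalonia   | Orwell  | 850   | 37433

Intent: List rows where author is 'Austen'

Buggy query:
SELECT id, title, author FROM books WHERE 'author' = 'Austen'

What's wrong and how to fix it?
Bug: Single quotes denote string literals in SQL; the column name is being compared as a constant string

Fix: Remove the quotes around the column name (or use double quotes for an identifier)

Corrected query:
SELECT id, title, author FROM books WHERE author = 'Austen'

Result:
id | title                 | author
---+-----------------------+-------
4  | Persuasion            | Austen
5  | Sense and Sensibility | Austen
7  | Mansfield Park        | Austen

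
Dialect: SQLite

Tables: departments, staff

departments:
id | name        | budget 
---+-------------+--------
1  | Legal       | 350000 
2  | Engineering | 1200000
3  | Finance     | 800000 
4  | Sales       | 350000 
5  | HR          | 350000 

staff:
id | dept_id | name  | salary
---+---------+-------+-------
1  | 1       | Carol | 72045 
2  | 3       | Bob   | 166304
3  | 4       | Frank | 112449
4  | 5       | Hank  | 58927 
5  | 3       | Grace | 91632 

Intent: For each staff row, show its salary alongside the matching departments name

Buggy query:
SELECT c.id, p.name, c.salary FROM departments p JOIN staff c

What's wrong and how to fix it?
Bug: JOIN with no ON clause produces a cartesian product; every staff row pairs with every departments row

Fix: Add ON c.dept_id = p.id to the JOIN

Corrected query:
SELECT c.id, p.name, c.salary FROM departments p JOIN staff c ON c.dept_id = p.id

Result:
id | name    | salary
---+---------+-------
1  | Legal   | 72045 
2  | Finance | 166304
3  | Sales   | 112449
4  | HR      | 58927 
5  | Finance | 91632 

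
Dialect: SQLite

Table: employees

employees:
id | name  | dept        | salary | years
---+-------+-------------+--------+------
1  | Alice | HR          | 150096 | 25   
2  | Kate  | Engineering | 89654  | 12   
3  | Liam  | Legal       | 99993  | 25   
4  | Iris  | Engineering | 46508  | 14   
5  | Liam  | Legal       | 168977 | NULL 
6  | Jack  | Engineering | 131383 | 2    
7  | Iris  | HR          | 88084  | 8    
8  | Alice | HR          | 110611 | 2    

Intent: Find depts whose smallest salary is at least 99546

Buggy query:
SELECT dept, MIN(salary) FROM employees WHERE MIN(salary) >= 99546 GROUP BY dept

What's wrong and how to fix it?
Bug: Aggregates like MIN are computed per group after WHERE runs

Fix: Replace WHERE with HAVING after the GROUP BY

Corrected query:
SELECT dept, MIN(salary) FROM employees GROUP BY dept HAVING MIN(salary) >= 99546

Result:
dept  | MIN(salary)
------+------------
Legal | 99993      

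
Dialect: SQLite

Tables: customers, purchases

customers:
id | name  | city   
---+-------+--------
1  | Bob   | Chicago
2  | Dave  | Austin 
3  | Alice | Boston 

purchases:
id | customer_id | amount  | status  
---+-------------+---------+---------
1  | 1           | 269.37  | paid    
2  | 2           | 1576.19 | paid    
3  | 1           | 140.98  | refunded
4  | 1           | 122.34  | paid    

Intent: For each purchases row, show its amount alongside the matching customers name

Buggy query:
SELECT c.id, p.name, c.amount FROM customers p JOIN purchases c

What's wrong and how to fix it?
Bug: JOIN with no ON clause produces a cartesian product; every purchases row pairs with every customers row

Fix: Specify the join condition linking the foreign key to the parent id

Corrected query:
SELECT c.id, p.name, c.amount FROM customers p JOIN purchases c ON c.customer_id = p.id

Result:
id | name | amount 
---+------+--------
1  | Bob  | 269.37 
2  | Dave | 1576.19
3  | Bob  | 140.98 
4  | Bob  | 122.34 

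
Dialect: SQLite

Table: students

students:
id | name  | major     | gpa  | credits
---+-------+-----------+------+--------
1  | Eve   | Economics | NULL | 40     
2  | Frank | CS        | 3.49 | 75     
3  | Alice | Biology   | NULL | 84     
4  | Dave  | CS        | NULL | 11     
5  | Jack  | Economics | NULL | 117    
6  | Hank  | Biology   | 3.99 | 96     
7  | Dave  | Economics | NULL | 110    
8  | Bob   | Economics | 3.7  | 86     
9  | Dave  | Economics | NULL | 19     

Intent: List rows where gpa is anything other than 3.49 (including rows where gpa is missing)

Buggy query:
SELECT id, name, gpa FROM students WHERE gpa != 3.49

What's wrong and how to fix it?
Bug: Inequality against NULL is unknown, not true; rows with NULL are dropped

Fix: Handle NULL separately with IS NULL alongside the inequality

Corrected query:
SELECT id, name, gpa FROM students WHERE gpa != 3.49 OR gpa IS NULL

Result:
id | name  | gpa 
---+-------+-----
1  | Eve   | NULL
3  | Alice | NULL
4  | Dave  | NULL
5  | Jack  | NULL
6  | Hank  | 3.99
7  | Dave  | NULL
8  | Bob   | 3.7 
9  | Dave  | NULL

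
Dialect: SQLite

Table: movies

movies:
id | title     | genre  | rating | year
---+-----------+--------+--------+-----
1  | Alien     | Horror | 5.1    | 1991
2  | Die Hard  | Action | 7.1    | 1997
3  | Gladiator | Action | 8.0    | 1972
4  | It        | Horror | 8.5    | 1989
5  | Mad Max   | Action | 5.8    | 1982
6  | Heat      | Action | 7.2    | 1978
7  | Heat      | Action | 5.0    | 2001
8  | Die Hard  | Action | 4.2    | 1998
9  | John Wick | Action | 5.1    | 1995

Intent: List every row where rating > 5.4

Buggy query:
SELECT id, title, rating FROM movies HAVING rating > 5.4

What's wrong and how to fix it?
Bug: This is a non-aggregate query (no GROUP BY, no aggregates), so in SQLite the HAVING clause is invalid here; a row-level condition belongs in WHERE

Fix: Use WHERE for row-level filtering

Corrected query:
SELECT id, title, rating FROM movies WHERE rating > 5.4

Result:
id | title     | rating
---+-----------+-------
2  | Die Hard  | 7.1   
3  | Gladiator | 8     
4  | It        | 8.5   
5  | Mad Max   | 5.8   
6  | Heat      | 7.2   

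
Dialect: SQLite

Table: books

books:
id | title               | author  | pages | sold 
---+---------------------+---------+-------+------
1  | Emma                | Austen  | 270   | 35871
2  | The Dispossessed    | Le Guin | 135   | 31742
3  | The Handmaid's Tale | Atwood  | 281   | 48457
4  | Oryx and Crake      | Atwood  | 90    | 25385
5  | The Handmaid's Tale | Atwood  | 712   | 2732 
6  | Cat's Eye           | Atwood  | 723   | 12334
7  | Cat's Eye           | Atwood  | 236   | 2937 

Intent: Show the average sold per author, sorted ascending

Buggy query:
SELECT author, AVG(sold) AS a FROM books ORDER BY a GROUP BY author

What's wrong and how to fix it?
Bug: GROUP BY must precede ORDER BY

Fix: Move ORDER BY to the end, after GROUP BY

Corrected query:
SELECT author, AVG(sold) AS a FROM books GROUP BY author ORDER BY a

Result:
author  | a    
--------+------
Atwood  | 18369
Le Guin | 31742
Austen  | 35871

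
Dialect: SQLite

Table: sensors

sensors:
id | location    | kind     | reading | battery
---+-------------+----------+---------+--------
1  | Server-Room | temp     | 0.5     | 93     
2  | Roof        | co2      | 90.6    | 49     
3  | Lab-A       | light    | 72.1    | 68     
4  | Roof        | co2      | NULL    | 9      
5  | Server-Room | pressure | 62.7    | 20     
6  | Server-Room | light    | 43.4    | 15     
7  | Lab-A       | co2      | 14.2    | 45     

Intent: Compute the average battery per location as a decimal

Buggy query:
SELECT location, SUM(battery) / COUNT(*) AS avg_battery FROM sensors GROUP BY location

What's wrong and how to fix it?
Bug: SUM(battery) and COUNT(*) are both integers; the division truncates the fractional part

Fix: Cast one side to REAL so the division keeps the fractional part

Corrected query:
SELECT location, SUM(battery) * 1.0 / COUNT(*) AS avg_battery FROM sensors GROUP BY location

Result:
location    | avg_battery
------------+------------
Lab-A       | 56.5       
Roof        | 29         
Server-Room | 42.666667  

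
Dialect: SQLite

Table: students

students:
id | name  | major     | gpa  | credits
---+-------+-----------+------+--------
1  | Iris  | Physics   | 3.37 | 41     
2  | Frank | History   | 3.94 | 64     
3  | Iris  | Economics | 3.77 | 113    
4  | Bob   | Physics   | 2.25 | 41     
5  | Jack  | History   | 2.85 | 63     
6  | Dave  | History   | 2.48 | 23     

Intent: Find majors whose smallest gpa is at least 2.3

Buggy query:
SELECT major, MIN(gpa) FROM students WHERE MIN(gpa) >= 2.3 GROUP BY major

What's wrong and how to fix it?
Bug: Aggregates like MIN are computed per group after WHERE runs

Fix: Replace WHERE with HAVING after the GROUP BY

Corrected query:
SELECT major, MIN(gpa) FROM students GROUP BY major HAVING MIN(gpa) >= 2.3

Result:
major     | MIN(gpa)
----------+---------
Economics | 3.77    
History   | 2.48    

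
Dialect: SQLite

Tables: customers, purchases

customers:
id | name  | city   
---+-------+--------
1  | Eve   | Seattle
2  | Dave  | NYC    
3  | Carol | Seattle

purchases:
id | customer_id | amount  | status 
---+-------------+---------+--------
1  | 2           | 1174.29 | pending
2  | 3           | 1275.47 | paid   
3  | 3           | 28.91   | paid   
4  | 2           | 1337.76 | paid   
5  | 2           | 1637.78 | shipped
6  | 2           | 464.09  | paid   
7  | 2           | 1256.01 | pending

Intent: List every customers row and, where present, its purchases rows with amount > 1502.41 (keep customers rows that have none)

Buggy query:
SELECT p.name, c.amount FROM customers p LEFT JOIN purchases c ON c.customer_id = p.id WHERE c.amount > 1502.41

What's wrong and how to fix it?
Bug: Filtering c.amount in WHERE discards the NULL rows produced by LEFT JOIN, turning it into an inner join

Fix: Move the right-table condition into the ON clause so unmatched parents are kept

Corrected query:
SELECT p.name, c.amount FROM customers p LEFT JOIN purchases c ON c.customer_id = p.id AND c.amount > 1502.41

Result:
name  | amount 
------+--------
Eve   | NULL   
Dave  | 1637.78
Carol | NULL   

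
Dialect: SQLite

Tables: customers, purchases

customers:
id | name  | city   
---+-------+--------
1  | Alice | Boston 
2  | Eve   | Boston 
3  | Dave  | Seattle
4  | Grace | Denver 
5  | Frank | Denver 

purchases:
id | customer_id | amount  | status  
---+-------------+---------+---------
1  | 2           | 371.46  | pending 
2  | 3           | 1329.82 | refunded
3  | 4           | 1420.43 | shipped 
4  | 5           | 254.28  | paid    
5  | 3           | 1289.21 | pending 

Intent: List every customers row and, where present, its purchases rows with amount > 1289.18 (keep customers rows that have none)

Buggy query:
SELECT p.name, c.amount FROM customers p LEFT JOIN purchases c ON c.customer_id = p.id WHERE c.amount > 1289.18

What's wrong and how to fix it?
Bug: Filtering c.amount in WHERE discards the NULL rows produced by LEFT JOIN, turning it into an inner join

Fix: Move the right-table condition into the ON clause so unmatched parents are kept

Corrected query:
SELECT p.name, c.amount FROM customers p LEFT JOIN purchases c ON c.customer_id = p.id AND c.amount > 1289.18

Result:
name  | amount 
------+--------
Alice | NULL   
Eve   | NULL   
Dave  | 1289.21
Dave  | 1329.82
Grace | 1420.43
Frank | NULL   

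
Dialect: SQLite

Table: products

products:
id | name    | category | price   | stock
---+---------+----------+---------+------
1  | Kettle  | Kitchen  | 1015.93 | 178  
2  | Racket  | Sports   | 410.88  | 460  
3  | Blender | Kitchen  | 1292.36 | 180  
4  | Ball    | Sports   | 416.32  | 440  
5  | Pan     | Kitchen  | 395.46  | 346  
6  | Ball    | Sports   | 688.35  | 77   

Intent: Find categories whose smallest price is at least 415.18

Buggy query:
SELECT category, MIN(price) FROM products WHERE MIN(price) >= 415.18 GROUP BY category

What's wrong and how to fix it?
Bug: MIN() in WHERE is a misuse of aggregate

Fix: Use HAVING for the per-group MIN condition

Corrected query:
SELECT category, MIN(price) FROM products GROUP BY category HAVING MIN(price) >= 415.18

Result:
(no rows)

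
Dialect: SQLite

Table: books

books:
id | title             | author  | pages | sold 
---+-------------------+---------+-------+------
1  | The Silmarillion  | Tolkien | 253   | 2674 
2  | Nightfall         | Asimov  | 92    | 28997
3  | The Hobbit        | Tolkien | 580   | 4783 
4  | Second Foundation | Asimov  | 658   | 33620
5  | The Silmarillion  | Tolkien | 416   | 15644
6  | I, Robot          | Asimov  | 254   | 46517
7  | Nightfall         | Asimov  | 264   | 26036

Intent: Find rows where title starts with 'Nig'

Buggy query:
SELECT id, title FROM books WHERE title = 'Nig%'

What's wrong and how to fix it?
Bug: Wildcards only work with LIKE; '=' treats '%' as a literal character

Fix: Use LIKE for wildcard pattern matching

Corrected query:
SELECT id, title FROM books WHERE title LIKE 'Nig%'

Result:
id | title    
---+----------
2  | Nightfall
7  | Nightfall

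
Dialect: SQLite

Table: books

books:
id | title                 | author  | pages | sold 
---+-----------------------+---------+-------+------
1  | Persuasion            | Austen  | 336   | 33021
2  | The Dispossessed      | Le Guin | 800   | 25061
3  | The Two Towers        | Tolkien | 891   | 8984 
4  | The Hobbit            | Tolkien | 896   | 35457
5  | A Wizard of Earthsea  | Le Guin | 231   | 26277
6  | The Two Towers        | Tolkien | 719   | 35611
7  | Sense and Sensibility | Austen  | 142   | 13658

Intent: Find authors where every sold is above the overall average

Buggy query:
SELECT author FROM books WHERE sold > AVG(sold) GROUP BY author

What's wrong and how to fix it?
Bug: AVG() is an aggregate; it can't sit directly in WHERE

Fix: Use a subquery for AVG and a HAVING MIN(...) filter so the condition holds for every row in the group

Corrected query:
SELECT author FROM books GROUP BY author HAVING MIN(sold) > (SELECT AVG(sold) FROM books)

Result:
(no rows)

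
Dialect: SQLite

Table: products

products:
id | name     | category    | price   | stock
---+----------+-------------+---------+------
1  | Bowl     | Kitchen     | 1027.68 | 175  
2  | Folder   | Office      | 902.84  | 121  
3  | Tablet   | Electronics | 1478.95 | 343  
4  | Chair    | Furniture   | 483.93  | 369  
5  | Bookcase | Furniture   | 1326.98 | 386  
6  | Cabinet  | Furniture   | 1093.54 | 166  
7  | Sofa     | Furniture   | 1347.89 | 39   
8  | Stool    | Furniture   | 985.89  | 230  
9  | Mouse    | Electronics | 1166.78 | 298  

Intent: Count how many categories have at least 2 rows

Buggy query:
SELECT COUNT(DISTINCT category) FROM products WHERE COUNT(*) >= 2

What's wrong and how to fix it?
Bug: WHERE filters individual rows, not groups, so a group-level COUNT is invalid there

Fix: Group first with HAVING COUNT(*) >= 2, then COUNT the resulting groups

Corrected query:
SELECT COUNT(*) FROM (SELECT category FROM products GROUP BY category HAVING COUNT(*) >= 2)

Result:
COUNT(*)
--------
2       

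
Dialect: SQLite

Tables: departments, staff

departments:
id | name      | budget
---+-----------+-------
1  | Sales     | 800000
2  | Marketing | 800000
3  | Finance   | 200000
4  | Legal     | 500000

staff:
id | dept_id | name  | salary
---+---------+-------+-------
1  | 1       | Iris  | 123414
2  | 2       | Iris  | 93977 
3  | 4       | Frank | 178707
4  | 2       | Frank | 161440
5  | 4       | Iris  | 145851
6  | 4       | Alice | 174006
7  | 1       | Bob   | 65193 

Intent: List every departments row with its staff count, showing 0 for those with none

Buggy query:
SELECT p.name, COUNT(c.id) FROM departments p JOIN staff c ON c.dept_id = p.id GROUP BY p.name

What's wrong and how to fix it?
Bug: INNER JOIN drops departments rows that have no matching staff rows

Fix: Use LEFT JOIN so parents without children still appear (COUNT(c.id) gives 0)

Corrected query:
SELECT p.name, COUNT(c.id) FROM departments p LEFT JOIN staff c ON c.dept_id = p.id GROUP BY p.name

Result:
name      | COUNT(c.id)
----------+------------
Finance   | 0          
Legal     | 3          
Marketing | 2          
Sales     | 2          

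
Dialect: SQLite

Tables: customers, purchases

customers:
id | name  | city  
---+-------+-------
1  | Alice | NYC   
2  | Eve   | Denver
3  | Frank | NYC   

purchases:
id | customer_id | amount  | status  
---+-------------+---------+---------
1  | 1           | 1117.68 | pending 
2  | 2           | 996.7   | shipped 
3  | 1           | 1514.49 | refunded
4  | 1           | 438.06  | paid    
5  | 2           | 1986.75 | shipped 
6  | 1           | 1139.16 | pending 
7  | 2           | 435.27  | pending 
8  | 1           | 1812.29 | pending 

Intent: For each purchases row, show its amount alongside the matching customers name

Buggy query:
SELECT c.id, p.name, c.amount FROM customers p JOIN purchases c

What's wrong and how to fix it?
Bug: JOIN with no ON clause produces a cartesian product; every purchases row pairs with every customers row

Fix: Add ON c.customer_id = p.id to the JOIN

Corrected query:
SELECT c.id, p.name, c.amount FROM customers p JOIN purchases c ON c.customer_id = p.id

Result:
id | name  | amount 
---+-------+--------
1  | Alice | 1117.68
2  | Eve   | 996.7  
3  | Alice | 1514.49
4  | Alice | 438.06 
5  | Eve   | 1986.75
6  | Alice | 1139.16
7  | Eve   | 435.27 
8  | Alice | 1812.29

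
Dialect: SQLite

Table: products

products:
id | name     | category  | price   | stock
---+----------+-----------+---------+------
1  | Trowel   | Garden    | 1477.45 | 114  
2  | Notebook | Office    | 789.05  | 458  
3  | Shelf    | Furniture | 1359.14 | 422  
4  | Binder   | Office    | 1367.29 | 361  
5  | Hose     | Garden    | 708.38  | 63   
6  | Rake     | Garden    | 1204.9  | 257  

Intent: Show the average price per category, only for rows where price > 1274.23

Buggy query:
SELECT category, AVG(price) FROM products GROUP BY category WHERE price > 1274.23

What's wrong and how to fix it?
Bug: Row-level WHERE must come before GROUP BY in the clause order

Fix: Place WHERE between FROM and GROUP BY

Corrected query:
SELECT category, AVG(price) FROM products WHERE price > 1274.23 GROUP BY category

Result:
category  | AVG(price)
----------+-----------
Furniture | 1359.14   
Garden    | 1477.45   
Office    | 1367.29   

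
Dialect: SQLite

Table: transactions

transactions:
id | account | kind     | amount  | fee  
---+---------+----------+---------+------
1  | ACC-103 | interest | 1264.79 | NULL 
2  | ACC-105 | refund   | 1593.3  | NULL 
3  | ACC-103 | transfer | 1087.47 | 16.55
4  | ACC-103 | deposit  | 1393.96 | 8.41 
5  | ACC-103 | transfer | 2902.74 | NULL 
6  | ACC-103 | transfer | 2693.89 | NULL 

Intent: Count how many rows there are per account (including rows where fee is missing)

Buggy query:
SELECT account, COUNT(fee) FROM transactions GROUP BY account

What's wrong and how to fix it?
Bug: COUNT(column) counts non-NULL values only; rows with NULL fee aren't counted

Fix: Replace COUNT(fee) with COUNT(*)

Corrected query:
SELECT account, COUNT(*) FROM transactions GROUP BY account

Result:
account | COUNT(*)
--------+---------
ACC-103 | 5       
ACC-105 | 1       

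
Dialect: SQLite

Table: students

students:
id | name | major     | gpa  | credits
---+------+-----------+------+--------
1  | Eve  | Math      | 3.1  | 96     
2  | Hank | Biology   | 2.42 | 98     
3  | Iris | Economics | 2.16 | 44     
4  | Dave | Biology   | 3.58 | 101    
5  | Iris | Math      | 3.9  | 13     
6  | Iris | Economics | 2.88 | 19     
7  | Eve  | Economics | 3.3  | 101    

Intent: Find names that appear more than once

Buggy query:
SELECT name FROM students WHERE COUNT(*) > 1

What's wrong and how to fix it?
Bug: WHERE can't reference COUNT(*); aggregates are computed after WHERE

Fix: GROUP BY name, then filter groups with HAVING COUNT(*) > 1

Corrected query:
SELECT name FROM students GROUP BY name HAVING COUNT(*) > 1

Result:
name
----
Eve 
Iris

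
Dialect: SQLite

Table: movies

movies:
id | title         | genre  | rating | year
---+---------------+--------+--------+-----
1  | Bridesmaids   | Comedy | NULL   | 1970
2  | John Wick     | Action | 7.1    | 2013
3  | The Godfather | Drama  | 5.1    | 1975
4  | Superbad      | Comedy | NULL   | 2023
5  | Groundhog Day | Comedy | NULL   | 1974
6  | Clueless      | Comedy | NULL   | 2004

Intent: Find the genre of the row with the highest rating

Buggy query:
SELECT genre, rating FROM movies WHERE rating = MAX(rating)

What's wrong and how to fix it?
Bug: WHERE is evaluated per row; an aggregate over the whole table isn't defined there

Fix: Use a subquery: WHERE rating = (SELECT MAX(rating) FROM movies)

Corrected query:
SELECT genre, rating FROM movies WHERE rating = (SELECT MAX(rating) FROM movies)

Result:
genre  | rating
-------+-------
Action | 7.1   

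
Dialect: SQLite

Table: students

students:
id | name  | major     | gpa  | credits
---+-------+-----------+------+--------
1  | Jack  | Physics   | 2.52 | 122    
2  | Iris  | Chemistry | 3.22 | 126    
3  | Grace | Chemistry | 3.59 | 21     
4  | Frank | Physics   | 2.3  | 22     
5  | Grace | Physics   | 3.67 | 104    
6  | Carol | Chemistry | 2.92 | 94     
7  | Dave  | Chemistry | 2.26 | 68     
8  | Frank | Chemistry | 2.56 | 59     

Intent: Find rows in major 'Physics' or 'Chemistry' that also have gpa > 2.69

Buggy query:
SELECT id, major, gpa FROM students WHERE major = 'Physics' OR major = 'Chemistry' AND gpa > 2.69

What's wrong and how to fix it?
Bug: AND binds tighter than OR, so this parses as major = 'Physics' OR (major = 'Chemistry' AND gpa > 2.69)

Fix: Add parentheses around the OR so the AND applies to both alternatives

Corrected query:
SELECT id, major, gpa FROM students WHERE (major = 'Physics' OR major = 'Chemistry') AND gpa > 2.69

Result:
id | major     | gpa 
---+-----------+-----
2  | Chemistry | 3.22
3  | Chemistry | 3.59
5  | Physics   | 3.67
6  | Chemistry | 2.92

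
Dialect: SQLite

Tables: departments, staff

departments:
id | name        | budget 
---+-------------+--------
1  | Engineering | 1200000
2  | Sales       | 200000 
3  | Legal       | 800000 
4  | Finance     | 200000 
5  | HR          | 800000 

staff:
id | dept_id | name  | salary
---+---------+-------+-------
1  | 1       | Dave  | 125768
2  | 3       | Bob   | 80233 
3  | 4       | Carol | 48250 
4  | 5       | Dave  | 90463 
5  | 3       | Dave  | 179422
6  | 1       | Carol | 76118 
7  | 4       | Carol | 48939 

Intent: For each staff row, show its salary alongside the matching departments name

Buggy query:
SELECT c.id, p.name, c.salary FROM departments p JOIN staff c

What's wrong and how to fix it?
Bug: JOIN with no ON clause produces a cartesian product; every staff row pairs with every departments row

Fix: Specify the join condition linking the foreign key to the parent id

Corrected query:
SELECT c.id, p.name, c.salary FROM departments p JOIN staff c ON c.dept_id = p.id

Result:
id | name        | salary
---+-------------+-------
1  | Engineering | 125768
2  | Legal       | 80233 
3  | Finance     | 48250 
4  | HR          | 90463 
5  | Legal       | 179422
6  | Engineering | 76118 
7  | Finance     | 48939 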